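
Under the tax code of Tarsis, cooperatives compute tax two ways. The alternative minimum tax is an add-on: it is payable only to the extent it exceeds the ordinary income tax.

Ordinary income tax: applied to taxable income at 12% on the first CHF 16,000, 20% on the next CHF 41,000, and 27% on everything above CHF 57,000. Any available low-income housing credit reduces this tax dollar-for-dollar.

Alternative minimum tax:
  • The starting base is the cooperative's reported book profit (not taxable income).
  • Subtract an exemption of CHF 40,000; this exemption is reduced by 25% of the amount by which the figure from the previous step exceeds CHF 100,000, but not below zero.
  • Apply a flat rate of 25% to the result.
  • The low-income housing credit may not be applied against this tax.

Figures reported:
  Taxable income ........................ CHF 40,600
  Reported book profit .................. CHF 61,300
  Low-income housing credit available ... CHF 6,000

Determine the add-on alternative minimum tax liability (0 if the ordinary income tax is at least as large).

CHF 4,485

Ordinary income tax:
  CHF 16,000 × 12% = CHF 1,920
  CHF 24,600 × 20% = CHF 4,920
  → CHF 6,840
  Less low-income housing credit CHF 6,000 → CHF 840

Alternative minimum tax:
  Base (reported book profit): CHF 61,300
  Exemption: CHF 61,300 ≤ CHF 100,000, so full CHF 40,000 applies
  Base: CHF 61,300 − CHF 40,000 = CHF 21,300
  CHF 21,300 × 25% = CHF 5,325

Excess of alternative minimum tax over ordinary income tax: CHF 5,325 − CHF 840 = CHF 4,485.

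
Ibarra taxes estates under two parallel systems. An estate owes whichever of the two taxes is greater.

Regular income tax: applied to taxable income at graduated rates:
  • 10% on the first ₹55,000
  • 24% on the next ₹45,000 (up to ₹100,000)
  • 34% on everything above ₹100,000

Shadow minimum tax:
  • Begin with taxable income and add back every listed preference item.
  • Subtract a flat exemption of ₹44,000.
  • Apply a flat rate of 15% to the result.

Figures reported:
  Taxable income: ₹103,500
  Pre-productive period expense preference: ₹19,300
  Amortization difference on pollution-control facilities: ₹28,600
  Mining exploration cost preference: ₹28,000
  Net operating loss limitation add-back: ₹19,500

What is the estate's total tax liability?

Shadow minimum tax:
  Adjusted income: ₹103,500 + ₹19,300 + ₹28,600 + ₹28,000 + ₹19,500 = ₹198,900
  Less exemption ₹44,000 → base ₹154,900
  ₹154,900 × 15% = ₹23,235

Regular income tax:
  ₹55,000 × 10% = ₹5,500
  ₹45,000 × 24% = ₹10,800
  ₹3,500 × 34% = ₹1,190
  → ₹17,490

₹23,235 > ₹17,490, so the shadow minimum tax is the binding amount.

₹23,235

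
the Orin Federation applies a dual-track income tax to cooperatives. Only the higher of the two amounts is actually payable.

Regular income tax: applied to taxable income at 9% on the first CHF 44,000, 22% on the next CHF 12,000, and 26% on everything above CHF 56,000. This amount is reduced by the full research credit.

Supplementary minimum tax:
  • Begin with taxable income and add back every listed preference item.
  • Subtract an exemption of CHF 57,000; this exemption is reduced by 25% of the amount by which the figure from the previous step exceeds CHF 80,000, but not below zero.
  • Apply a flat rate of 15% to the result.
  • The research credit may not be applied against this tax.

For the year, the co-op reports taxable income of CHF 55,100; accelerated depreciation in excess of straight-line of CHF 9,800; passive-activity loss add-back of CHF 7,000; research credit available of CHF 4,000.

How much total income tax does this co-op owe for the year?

CHF 2,402

Supplementary minimum tax:
  Adjusted income: CHF 55,100 + CHF 9,800 + CHF 7,000 = CHF 71,900
  Exemption: CHF 71,900 ≤ CHF 80,000, so full CHF 57,000 applies
  Base: CHF 71,900 − CHF 57,000 = CHF 14,900
  CHF 14,900 × 15% = CHF 2,235

Regular income tax:
  CHF 44,000 × 9% = CHF 3,960
  CHF 11,100 × 22% = CHF 2,442
  → CHF 6,402
  Less research credit CHF 4,000 → CHF 2,402

CHF 2,402 > CHF 2,235, so the regular income tax governs.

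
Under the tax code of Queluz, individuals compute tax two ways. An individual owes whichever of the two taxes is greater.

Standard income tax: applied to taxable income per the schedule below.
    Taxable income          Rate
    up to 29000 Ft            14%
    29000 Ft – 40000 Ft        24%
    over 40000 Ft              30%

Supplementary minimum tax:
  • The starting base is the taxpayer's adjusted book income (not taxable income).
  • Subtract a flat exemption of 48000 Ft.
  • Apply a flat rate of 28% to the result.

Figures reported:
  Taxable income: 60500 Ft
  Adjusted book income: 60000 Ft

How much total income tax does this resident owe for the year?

12850 Ft

Standard income tax:
  29000 Ft × 14% = 4060 Ft
  11000 Ft × 24% = 2640 Ft
  20500 Ft × 30% = 6150 Ft
  → 12850 Ft

Supplementary minimum tax:
  Base (adjusted book income): 60000 Ft
  Less exemption 48000 Ft → base 12000 Ft
  12000 Ft × 28% = 3360 Ft

12850 Ft > 3360 Ft, so the standard income tax governs.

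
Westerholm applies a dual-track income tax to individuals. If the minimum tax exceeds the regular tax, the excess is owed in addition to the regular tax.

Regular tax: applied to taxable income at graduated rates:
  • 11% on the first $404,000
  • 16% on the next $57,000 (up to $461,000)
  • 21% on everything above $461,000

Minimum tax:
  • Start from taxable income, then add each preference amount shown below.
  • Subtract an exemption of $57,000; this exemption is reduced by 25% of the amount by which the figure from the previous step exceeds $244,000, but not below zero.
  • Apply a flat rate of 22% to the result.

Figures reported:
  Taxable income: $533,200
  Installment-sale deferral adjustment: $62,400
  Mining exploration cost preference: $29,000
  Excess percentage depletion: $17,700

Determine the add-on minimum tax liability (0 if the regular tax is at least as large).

$72,584

Minimum tax:
  Adjusted income: $533,200 + $62,400 + $29,000 + $17,700 = $642,300
  Exemption: 25% × ($642,300 − $244,000) = $99,575 ≥ $57,000, so the exemption is fully phased out
  Base: $642,300 − $0 = $642,300
  $642,300 × 22% = $141,306

Regular tax:
  $404,000 × 11% = $44,440
  $57,000 × 16% = $9,120
  $72,200 × 21% = $15,162
  → $68,722

Excess of minimum tax over regular tax: $141,306 − $68,722 = $72,584.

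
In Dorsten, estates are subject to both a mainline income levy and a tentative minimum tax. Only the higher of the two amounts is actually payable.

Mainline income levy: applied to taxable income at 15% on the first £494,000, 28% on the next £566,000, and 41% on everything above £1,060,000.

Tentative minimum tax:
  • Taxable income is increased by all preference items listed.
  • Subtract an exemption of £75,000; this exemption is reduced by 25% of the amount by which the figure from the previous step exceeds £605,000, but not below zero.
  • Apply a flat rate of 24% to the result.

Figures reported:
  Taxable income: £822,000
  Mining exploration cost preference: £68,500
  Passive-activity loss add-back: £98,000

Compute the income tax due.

Tentative minimum tax:
  Adjusted income: £822,000 + £68,500 + £98,000 = £988,500
  Exemption: 25% × (£988,500 − £605,000) = £95,875 ≥ £75,000, so the exemption is fully phased out
  Base: £988,500 − £0 = £988,500
  £988,500 × 24% = £237,240

Mainline income levy:
  £494,000 × 15% = £74,100
  £328,000 × 28% = £91,840
  → £165,940

£237,240 > £165,940, so the tentative minimum tax is the binding amount.

£237,240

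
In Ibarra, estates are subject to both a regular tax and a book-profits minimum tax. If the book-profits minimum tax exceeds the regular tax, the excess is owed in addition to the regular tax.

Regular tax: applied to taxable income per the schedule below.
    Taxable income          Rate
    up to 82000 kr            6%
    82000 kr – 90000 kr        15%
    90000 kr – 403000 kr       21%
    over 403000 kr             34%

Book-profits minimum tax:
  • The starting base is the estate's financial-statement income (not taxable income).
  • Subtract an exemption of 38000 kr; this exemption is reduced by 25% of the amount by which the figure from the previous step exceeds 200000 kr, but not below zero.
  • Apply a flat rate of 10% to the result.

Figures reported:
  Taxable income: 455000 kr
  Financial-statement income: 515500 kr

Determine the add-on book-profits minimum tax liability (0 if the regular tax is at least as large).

Regular tax:
  82000 kr × 6% = 4920 kr
  8000 kr × 15% = 1200 kr
  313000 kr × 21% = 65730 kr
  52000 kr × 34% = 17680 kr
  → 89530 kr

Book-profits minimum tax:
  Base (financial-statement income): 515500 kr
  Exemption: 25% × (515500 kr − 200000 kr) = 78875 kr ≥ 38000 kr, so the exemption is fully phased out
  Base: 515500 kr − 0 kr = 515500 kr
  515500 kr × 10% = 51550 kr

51550 kr ≤ 89530 kr, so no add-on is due.

0 kr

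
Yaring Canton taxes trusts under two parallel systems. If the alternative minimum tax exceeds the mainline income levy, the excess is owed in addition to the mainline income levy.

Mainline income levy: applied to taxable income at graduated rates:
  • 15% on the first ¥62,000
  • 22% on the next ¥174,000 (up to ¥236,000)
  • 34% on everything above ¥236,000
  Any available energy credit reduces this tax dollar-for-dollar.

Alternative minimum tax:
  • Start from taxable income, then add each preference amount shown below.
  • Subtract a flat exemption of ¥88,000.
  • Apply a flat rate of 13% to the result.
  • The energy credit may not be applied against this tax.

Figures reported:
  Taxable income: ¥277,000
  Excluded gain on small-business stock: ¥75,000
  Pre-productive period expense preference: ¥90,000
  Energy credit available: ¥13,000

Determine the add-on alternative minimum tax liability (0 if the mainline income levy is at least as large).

Alternative minimum tax:
  Adjusted income: ¥277,000 + ¥75,000 + ¥90,000 = ¥442,000
  Less exemption ¥88,000 → base ¥354,000
  ¥354,000 × 13% = ¥46,020

Mainline income levy:
  ¥62,000 × 15% = ¥9,300
  ¥174,000 × 22% = ¥38,280
  ¥41,000 × 34% = ¥13,940
  → ¥61,520
  Less energy credit ¥13,000 → ¥48,520

¥46,020 ≤ ¥48,520, so no add-on is due.

¥0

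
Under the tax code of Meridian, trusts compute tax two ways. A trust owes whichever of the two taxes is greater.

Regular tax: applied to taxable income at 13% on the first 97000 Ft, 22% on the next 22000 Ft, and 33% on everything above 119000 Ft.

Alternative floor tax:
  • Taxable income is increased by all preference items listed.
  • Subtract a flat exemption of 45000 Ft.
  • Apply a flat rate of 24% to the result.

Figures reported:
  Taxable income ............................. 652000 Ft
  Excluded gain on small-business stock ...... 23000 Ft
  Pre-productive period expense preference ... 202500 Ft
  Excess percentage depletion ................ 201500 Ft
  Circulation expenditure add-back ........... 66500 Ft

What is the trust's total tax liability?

Alternative floor tax:
  Adjusted income: 652000 Ft + 23000 Ft + 202500 Ft + 201500 Ft + 66500 Ft = 1145500 Ft
  Less exemption 45000 Ft → base 1100500 Ft
  1100500 Ft × 24% = 264120 Ft

Regular tax:
  97000 Ft × 13% = 12610 Ft
  22000 Ft × 22% = 4840 Ft
  533000 Ft × 33% = 175890 Ft
  → 193340 Ft

264120 Ft > 193340 Ft, so the alternative floor tax is the binding amount.

264120 Ft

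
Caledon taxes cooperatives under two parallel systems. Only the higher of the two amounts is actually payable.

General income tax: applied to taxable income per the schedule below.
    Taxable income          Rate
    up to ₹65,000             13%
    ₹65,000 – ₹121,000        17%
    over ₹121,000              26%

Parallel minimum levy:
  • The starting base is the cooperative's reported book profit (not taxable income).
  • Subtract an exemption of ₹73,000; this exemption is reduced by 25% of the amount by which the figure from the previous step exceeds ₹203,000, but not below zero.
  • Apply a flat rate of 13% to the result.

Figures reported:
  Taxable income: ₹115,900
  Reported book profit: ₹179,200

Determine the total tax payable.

₹17,103

Parallel minimum levy:
  Base (reported book profit): ₹179,200
  Exemption: ₹179,200 ≤ ₹203,000, so full ₹73,000 applies
  Base: ₹179,200 − ₹73,000 = ₹106,200
  ₹106,200 × 13% = ₹13,806

General income tax:
  ₹65,000 × 13% = ₹8,450
  ₹50,900 × 17% = ₹8,653
  → ₹17,103

₹17,103 > ₹13,806, so the general income tax governs.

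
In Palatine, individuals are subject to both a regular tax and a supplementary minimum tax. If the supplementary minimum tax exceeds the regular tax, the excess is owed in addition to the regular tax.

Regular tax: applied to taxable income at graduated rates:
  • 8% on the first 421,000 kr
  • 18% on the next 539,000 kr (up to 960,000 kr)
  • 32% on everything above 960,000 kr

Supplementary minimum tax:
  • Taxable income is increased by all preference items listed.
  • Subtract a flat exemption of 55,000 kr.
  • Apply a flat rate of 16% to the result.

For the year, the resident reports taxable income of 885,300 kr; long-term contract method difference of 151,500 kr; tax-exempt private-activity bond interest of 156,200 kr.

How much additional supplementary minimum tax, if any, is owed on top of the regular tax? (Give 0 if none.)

64,826 kr

Regular tax:
  421,000 kr × 8% = 33,680 kr
  464,300 kr × 18% = 83,574 kr
  → 117,254 kr

Supplementary minimum tax:
  Adjusted income: 885,300 kr + 151,500 kr + 156,200 kr = 1,193,000 kr
  Less exemption 55,000 kr → base 1,138,000 kr
  1,138,000 kr × 16% = 182,080 kr

Excess of supplementary minimum tax over regular tax: 182,080 kr − 117,254 kr = 64,826 kr.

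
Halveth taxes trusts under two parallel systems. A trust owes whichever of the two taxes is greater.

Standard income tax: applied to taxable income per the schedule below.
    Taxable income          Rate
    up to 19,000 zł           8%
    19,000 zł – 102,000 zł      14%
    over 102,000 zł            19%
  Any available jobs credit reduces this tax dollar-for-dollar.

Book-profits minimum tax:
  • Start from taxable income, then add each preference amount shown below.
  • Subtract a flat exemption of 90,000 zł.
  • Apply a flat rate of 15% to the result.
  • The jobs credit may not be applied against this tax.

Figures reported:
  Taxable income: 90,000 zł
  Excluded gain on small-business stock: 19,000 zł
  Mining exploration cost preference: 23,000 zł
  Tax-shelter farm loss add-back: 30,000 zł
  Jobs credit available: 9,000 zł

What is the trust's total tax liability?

Standard income tax:
  19,000 zł × 8% = 1,520 zł
  71,000 zł × 14% = 9,940 zł
  → 11,460 zł
  Less jobs credit 9,000 zł → 2,460 zł

Book-profits minimum tax:
  Adjusted income: 90,000 zł + 19,000 zł + 23,000 zł + 30,000 zł = 162,000 zł
  Less exemption 90,000 zł → base 72,000 zł
  72,000 zł × 15% = 10,800 zł

10,800 zł > 2,460 zł, so the book-profits minimum tax is the binding amount.

10,800 zł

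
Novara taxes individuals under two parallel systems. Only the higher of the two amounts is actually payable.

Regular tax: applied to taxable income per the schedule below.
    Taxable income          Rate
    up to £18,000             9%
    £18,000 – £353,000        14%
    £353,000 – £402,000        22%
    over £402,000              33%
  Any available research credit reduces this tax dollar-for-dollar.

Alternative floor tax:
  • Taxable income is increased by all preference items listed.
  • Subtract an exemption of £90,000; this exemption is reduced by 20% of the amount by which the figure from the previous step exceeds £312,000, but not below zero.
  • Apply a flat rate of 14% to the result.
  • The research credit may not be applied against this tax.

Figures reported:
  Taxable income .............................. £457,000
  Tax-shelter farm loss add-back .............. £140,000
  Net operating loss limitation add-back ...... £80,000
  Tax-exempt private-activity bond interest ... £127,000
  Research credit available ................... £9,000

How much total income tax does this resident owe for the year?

£112,560

Regular tax:
  £18,000 × 9% = £1,620
  £335,000 × 14% = £46,900
  £49,000 × 22% = £10,780
  £55,000 × 33% = £18,150
  → £77,450
  Less research credit £9,000 → £68,450

Alternative floor tax:
  Adjusted income: £457,000 + £140,000 + £80,000 + £127,000 = £804,000
  Exemption: 20% × (£804,000 − £312,000) = £98,400 ≥ £90,000, so the exemption is fully phased out
  Base: £804,000 − £0 = £804,000
  £804,000 × 14% = £112,560

£112,560 > £68,450, so the alternative floor tax is the binding amount.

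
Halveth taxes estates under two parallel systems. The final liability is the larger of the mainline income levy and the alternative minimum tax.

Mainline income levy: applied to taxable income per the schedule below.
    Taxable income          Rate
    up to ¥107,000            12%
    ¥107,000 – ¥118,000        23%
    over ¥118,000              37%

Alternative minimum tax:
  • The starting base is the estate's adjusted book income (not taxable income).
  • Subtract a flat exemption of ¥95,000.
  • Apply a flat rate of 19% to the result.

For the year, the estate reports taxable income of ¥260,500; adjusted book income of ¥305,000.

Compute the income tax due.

¥68,095

Mainline income levy:
  ¥107,000 × 12% = ¥12,840
  ¥11,000 × 23% = ¥2,530
  ¥142,500 × 37% = ¥52,725
  → ¥68,095

Alternative minimum tax:
  Base (adjusted book income): ¥305,000
  Less exemption ¥95,000 → base ¥210,000
  ¥210,000 × 19% = ¥39,900

¥68,095 > ¥39,900, so the mainline income levy governs.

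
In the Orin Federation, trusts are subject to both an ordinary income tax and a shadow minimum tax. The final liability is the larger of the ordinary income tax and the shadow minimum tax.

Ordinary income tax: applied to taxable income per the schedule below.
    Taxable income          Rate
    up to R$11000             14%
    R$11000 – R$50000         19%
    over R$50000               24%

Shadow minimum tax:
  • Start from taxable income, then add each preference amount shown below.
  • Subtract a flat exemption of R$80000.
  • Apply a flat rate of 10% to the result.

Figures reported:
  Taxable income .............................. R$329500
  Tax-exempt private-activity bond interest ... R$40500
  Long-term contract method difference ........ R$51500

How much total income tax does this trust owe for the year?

Ordinary income tax:
  R$11000 × 14% = R$1540
  R$39000 × 19% = R$7410
  R$279500 × 24% = R$67080
  → R$76030

Shadow minimum tax:
  Adjusted income: R$329500 + R$40500 + R$51500 = R$421500
  Less exemption R$80000 → base R$341500
  R$341500 × 10% = R$34150

R$76030 > R$34150, so the ordinary income tax governs.

R$76030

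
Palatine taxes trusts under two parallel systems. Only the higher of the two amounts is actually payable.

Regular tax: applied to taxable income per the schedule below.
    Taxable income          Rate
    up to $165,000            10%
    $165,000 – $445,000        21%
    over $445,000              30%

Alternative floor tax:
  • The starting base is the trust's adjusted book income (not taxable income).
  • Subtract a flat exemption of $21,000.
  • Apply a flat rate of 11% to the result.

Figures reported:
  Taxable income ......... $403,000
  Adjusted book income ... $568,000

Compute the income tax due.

Alternative floor tax:
  Base (adjusted book income): $568,000
  Less exemption $21,000 → base $547,000
  $547,000 × 11% = $60,170

Regular tax:
  $165,000 × 10% = $16,500
  $238,000 × 21% = $49,980
  → $66,480

$66,480 > $60,170, so the regular tax governs.

$66,480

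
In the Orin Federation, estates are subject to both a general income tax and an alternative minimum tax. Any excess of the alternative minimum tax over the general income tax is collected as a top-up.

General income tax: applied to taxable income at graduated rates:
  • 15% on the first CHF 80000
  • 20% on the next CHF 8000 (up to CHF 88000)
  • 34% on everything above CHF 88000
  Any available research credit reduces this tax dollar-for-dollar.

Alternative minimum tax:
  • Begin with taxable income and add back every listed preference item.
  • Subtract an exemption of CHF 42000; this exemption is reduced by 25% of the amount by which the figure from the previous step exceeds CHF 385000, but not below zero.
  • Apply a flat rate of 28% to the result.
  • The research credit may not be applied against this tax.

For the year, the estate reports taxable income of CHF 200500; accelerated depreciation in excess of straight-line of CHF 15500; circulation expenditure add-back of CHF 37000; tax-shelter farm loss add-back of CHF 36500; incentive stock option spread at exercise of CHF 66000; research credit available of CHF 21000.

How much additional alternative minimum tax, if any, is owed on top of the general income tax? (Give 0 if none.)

Alternative minimum tax:
  Adjusted income: CHF 200500 + CHF 15500 + CHF 37000 + CHF 36500 + CHF 66000 = CHF 355500
  Exemption: CHF 355500 ≤ CHF 385000, so full CHF 42000 applies
  Base: CHF 355500 − CHF 42000 = CHF 313500
  CHF 313500 × 28% = CHF 87780

General income tax:
  CHF 80000 × 15% = CHF 12000
  CHF 8000 × 20% = CHF 1600
  CHF 112500 × 34% = CHF 38250
  → CHF 51850
  Less research credit CHF 21000 → CHF 30850

Excess of alternative minimum tax over general income tax: CHF 87780 − CHF 30850 = CHF 56930.

CHF 56930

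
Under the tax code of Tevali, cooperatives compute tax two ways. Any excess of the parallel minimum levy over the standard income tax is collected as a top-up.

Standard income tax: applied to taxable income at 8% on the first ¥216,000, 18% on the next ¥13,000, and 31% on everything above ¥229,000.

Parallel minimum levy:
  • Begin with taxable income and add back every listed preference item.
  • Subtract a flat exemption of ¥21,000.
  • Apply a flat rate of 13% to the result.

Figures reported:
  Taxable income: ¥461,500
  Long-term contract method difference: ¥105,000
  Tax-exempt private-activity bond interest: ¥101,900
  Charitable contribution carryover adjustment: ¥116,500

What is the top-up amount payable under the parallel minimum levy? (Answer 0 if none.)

¥7,612

Standard income tax:
  ¥216,000 × 8% = ¥17,280
  ¥13,000 × 18% = ¥2,340
  ¥232,500 × 31% = ¥72,075
  → ¥91,695

Parallel minimum levy:
  Adjusted income: ¥461,500 + ¥105,000 + ¥101,900 + ¥116,500 = ¥784,900
  Less exemption ¥21,000 → base ¥763,900
  ¥763,900 × 13% = ¥99,307

Excess of parallel minimum levy over standard income tax: ¥99,307 − ¥91,695 = ¥7,612.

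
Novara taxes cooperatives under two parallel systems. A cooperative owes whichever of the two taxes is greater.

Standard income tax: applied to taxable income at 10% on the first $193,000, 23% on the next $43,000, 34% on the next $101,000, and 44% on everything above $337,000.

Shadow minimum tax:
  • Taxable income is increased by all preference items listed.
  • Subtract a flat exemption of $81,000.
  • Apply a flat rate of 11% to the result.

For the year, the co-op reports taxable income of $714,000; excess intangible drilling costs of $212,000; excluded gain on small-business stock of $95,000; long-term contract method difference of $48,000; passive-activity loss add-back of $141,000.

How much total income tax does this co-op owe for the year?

$229,410

Shadow minimum tax:
  Adjusted income: $714,000 + $212,000 + $95,000 + $48,000 + $141,000 = $1,210,000
  Less exemption $81,000 → base $1,129,000
  $1,129,000 × 11% = $124,190

Standard income tax:
  $193,000 × 10% = $19,300
  $43,000 × 23% = $9,890
  $101,000 × 34% = $34,340
  $377,000 × 44% = $165,880
  → $229,410

$229,410 > $124,190, so the standard income tax governs.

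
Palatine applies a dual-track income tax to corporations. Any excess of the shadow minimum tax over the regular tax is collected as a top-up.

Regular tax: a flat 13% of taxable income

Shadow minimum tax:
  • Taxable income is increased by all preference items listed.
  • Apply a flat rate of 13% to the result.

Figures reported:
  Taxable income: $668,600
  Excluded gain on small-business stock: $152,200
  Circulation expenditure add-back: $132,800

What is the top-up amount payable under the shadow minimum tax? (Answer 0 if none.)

Shadow minimum tax:
  Adjusted income: $668,600 + $152,200 + $132,800 = $953,600
  $953,600 × 13% = $123,968

Regular tax:
  $668,600 × 13% = $86,918

Excess of shadow minimum tax over regular tax: $123,968 − $86,918 = $37,050.

$37,050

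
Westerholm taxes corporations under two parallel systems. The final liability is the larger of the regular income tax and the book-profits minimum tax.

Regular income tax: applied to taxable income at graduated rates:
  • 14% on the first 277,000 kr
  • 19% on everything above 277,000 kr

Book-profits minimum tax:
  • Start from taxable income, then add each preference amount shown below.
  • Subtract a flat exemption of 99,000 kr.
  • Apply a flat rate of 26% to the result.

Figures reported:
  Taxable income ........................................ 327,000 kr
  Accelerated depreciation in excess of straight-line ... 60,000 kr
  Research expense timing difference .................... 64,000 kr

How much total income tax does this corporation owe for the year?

91,520 kr

Regular income tax:
  277,000 kr × 14% = 38,780 kr
  50,000 kr × 19% = 9,500 kr
  → 48,280 kr

Book-profits minimum tax:
  Adjusted income: 327,000 kr + 60,000 kr + 64,000 kr = 451,000 kr
  Less exemption 99,000 kr → base 352,000 kr
  352,000 kr × 26% = 91,520 kr

91,520 kr > 48,280 kr, so the book-profits minimum tax is the binding amount.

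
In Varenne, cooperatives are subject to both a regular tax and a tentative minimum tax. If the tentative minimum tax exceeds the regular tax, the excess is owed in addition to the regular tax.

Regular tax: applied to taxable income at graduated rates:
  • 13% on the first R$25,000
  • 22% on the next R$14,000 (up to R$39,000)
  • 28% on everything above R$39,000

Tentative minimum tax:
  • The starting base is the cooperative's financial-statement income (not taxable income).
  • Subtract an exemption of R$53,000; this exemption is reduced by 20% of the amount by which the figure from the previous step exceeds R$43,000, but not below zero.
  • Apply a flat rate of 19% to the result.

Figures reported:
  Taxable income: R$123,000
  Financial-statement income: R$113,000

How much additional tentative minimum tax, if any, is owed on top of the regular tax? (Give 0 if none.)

Regular tax:
  R$25,000 × 13% = R$3,250
  R$14,000 × 22% = R$3,080
  R$84,000 × 28% = R$23,520
  → R$29,850

Tentative minimum tax:
  Base (financial-statement income): R$113,000
  Exemption: R$53,000 − 20% × (R$113,000 − R$43,000) = R$53,000 − R$14,000 = R$39,000
  Base: R$113,000 − R$39,000 = R$74,000
  R$74,000 × 19% = R$14,060

R$14,060 ≤ R$29,850, so no add-on is due.

R$0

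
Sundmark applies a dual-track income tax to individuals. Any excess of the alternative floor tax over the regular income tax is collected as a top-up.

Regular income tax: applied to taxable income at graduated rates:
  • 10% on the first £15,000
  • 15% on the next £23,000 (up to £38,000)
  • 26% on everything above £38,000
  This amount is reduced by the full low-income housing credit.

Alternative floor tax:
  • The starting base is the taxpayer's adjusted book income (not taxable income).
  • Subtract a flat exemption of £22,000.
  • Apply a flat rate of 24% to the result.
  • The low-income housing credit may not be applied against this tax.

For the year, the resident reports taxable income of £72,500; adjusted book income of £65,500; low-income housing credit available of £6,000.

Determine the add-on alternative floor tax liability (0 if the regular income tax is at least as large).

Alternative floor tax:
  Base (adjusted book income): £65,500
  Less exemption £22,000 → base £43,500
  £43,500 × 24% = £10,440

Regular income tax:
  £15,000 × 10% = £1,500
  £23,000 × 15% = £3,450
  £34,500 × 26% = £8,970
  → £13,920
  Less low-income housing credit £6,000 → £7,920

Excess of alternative floor tax over regular income tax: £10,440 − £7,920 = £2,520.

£2,520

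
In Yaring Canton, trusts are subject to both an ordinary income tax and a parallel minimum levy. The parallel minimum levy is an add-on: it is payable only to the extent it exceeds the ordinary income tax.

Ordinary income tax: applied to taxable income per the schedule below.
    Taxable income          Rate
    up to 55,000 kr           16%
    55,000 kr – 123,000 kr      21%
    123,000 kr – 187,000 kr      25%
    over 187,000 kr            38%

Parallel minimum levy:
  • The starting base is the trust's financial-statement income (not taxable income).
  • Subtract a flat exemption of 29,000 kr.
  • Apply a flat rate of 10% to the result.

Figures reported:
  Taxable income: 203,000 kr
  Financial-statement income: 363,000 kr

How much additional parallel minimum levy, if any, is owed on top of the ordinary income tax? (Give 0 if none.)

0 kr

Parallel minimum levy:
  Base (financial-statement income): 363,000 kr
  Less exemption 29,000 kr → base 334,000 kr
  334,000 kr × 10% = 33,400 kr

Ordinary income tax:
  55,000 kr × 16% = 8,800 kr
  68,000 kr × 21% = 14,280 kr
  64,000 kr × 25% = 16,000 kr
  16,000 kr × 38% = 6,080 kr
  → 45,160 kr

33,400 kr ≤ 45,160 kr, so no add-on is due.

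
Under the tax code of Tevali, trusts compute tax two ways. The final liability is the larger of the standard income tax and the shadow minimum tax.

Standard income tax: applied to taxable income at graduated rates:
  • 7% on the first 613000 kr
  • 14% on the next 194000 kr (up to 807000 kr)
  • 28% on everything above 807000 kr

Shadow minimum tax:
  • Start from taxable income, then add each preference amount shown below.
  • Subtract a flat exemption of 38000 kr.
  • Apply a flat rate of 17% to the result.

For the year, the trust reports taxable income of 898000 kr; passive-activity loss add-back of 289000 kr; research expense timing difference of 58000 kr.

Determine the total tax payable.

205190 kr

Standard income tax:
  613000 kr × 7% = 42910 kr
  194000 kr × 14% = 27160 kr
  91000 kr × 28% = 25480 kr
  → 95550 kr

Shadow minimum tax:
  Adjusted income: 898000 kr + 289000 kr + 58000 kr = 1245000 kr
  Less exemption 38000 kr → base 1207000 kr
  1207000 kr × 17% = 205190 kr

205190 kr > 95550 kr, so the shadow minimum tax is the binding amount.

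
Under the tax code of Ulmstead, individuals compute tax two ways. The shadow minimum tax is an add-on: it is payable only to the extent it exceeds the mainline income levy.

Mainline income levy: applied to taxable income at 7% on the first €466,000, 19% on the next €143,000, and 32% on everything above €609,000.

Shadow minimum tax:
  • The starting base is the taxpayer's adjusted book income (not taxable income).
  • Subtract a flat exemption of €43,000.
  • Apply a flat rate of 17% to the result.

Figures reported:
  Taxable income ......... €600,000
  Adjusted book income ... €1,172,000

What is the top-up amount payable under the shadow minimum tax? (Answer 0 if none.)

Mainline income levy:
  €466,000 × 7% = €32,620
  €134,000 × 19% = €25,460
  → €58,080

Shadow minimum tax:
  Base (adjusted book income): €1,172,000
  Less exemption €43,000 → base €1,129,000
  €1,129,000 × 17% = €191,930

Excess of shadow minimum tax over mainline income levy: €191,930 − €58,080 = €133,850.

€133,850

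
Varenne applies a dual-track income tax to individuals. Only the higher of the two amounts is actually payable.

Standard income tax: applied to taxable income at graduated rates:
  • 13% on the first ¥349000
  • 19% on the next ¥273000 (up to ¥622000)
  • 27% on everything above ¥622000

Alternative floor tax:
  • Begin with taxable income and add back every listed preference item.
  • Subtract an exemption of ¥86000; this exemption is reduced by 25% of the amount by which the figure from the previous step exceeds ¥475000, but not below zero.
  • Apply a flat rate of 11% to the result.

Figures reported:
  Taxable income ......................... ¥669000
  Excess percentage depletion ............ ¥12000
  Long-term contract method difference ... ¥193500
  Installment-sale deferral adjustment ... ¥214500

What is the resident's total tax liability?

¥119790

Standard income tax:
  ¥349000 × 13% = ¥45370
  ¥273000 × 19% = ¥51870
  ¥47000 × 27% = ¥12690
  → ¥109930

Alternative floor tax:
  Adjusted income: ¥669000 + ¥12000 + ¥193500 + ¥214500 = ¥1089000
  Exemption: 25% × (¥1089000 − ¥475000) = ¥153500 ≥ ¥86000, so the exemption is fully phased out
  Base: ¥1089000 − ¥0 = ¥1089000
  ¥1089000 × 11% = ¥119790

¥119790 > ¥109930, so the alternative floor tax is the binding amount.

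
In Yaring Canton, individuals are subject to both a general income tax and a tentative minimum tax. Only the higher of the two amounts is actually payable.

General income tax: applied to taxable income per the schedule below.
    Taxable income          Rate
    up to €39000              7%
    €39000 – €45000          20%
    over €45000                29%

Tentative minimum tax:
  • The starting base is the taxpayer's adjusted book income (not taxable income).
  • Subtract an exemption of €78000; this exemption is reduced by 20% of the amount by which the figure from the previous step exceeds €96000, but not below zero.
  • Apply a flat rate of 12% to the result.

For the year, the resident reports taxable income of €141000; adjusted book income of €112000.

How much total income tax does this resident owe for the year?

€31770

General income tax:
  €39000 × 7% = €2730
  €6000 × 20% = €1200
  €96000 × 29% = €27840
  → €31770

Tentative minimum tax:
  Base (adjusted book income): €112000
  Exemption: €78000 − 20% × (€112000 − €96000) = €78000 − €3200 = €74800
  Base: €112000 − €74800 = €37200
  €37200 × 12% = €4464

€31770 > €4464, so the general income tax governs.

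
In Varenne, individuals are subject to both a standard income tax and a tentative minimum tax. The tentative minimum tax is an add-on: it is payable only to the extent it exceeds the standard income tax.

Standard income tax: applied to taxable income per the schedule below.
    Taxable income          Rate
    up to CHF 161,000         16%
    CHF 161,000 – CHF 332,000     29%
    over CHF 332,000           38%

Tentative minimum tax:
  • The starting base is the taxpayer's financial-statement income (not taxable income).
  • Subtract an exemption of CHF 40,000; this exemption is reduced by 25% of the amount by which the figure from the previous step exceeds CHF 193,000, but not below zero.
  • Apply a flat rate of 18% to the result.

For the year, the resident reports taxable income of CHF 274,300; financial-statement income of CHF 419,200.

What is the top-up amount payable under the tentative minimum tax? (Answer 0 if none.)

Standard income tax:
  CHF 161,000 × 16% = CHF 25,760
  CHF 113,300 × 29% = CHF 32,857
  → CHF 58,617

Tentative minimum tax:
  Base (financial-statement income): CHF 419,200
  Exemption: 25% × (CHF 419,200 − CHF 193,000) = CHF 56,550 ≥ CHF 40,000, so the exemption is fully phased out
  Base: CHF 419,200 − CHF 0 = CHF 419,200
  CHF 419,200 × 18% = CHF 75,456

Excess of tentative minimum tax over standard income tax: CHF 75,456 − CHF 58,617 = CHF 16,839.

CHF 16,839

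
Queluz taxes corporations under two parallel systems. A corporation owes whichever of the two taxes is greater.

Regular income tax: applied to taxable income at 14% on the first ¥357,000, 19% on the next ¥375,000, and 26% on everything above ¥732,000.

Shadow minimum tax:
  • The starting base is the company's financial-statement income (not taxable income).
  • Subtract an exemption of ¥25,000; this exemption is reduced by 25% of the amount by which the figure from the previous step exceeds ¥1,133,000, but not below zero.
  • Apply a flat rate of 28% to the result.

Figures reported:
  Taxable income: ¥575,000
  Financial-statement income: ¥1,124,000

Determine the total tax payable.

¥307,720

Regular income tax:
  ¥357,000 × 14% = ¥49,980
  ¥218,000 × 19% = ¥41,420
  → ¥91,400

Shadow minimum tax:
  Base (financial-statement income): ¥1,124,000
  Exemption: ¥1,124,000 ≤ ¥1,133,000, so full ¥25,000 applies
  Base: ¥1,124,000 − ¥25,000 = ¥1,099,000
  ¥1,099,000 × 28% = ¥307,720

¥307,720 > ¥91,400, so the shadow minimum tax is the binding amount.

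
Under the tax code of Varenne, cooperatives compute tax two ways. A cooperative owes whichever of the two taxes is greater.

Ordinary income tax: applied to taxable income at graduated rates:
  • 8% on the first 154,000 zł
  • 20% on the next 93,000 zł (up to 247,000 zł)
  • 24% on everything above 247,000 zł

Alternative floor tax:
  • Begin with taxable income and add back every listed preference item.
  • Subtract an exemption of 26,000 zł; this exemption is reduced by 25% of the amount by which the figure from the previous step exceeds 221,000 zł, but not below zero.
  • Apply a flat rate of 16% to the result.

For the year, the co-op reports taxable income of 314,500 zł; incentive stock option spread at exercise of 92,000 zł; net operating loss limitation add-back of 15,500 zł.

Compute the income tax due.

67,520 zł

Ordinary income tax:
  154,000 zł × 8% = 12,320 zł
  93,000 zł × 20% = 18,600 zł
  67,500 zł × 24% = 16,200 zł
  → 47,120 zł

Alternative floor tax:
  Adjusted income: 314,500 zł + 92,000 zł + 15,500 zł = 422,000 zł
  Exemption: 25% × (422,000 zł − 221,000 zł) = 50,250 zł ≥ 26,000 zł, so the exemption is fully phased out
  Base: 422,000 zł − 0 zł = 422,000 zł
  422,000 zł × 16% = 67,520 zł

67,520 zł > 47,120 zł, so the alternative floor tax is the binding amount.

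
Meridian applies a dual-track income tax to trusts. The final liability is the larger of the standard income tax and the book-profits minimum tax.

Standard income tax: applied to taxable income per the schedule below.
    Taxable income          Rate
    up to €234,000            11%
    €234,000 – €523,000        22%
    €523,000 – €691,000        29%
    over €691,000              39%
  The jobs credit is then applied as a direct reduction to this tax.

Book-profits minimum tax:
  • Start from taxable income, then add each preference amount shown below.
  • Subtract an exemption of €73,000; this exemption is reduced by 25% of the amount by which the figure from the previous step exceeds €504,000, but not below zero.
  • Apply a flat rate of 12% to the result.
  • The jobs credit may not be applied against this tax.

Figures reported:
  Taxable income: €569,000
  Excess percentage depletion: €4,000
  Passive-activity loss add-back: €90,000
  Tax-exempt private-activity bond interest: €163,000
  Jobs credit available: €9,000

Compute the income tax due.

Standard income tax:
  €234,000 × 11% = €25,740
  €289,000 × 22% = €63,580
  €46,000 × 29% = €13,340
  → €102,660
  Less jobs credit €9,000 → €93,660

Book-profits minimum tax:
  Adjusted income: €569,000 + €4,000 + €90,000 + €163,000 = €826,000
  Exemption: 25% × (€826,000 − €504,000) = €80,500 ≥ €73,000, so the exemption is fully phased out
  Base: €826,000 − €0 = €826,000
  €826,000 × 12% = €99,120

€99,120 > €93,660, so the book-profits minimum tax is the binding amount.

€99,120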